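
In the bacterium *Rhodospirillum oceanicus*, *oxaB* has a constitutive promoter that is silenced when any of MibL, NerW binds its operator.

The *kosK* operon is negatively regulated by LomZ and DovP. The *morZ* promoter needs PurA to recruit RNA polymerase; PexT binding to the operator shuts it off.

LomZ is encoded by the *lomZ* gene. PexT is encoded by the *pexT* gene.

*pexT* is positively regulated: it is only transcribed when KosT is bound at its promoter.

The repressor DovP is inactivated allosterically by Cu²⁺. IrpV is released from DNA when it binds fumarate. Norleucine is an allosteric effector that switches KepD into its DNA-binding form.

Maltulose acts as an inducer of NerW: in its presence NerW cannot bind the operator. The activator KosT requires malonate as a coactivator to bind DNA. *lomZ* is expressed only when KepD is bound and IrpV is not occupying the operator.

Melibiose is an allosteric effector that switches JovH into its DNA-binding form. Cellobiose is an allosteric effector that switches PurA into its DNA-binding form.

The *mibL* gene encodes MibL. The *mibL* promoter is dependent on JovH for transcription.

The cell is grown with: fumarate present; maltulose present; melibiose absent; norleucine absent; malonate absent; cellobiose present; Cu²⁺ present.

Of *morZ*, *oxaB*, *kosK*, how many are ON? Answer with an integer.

3

Malonate is absent, so KosT is inactive.
Required activator KosT is absent, so *pexT* is not transcribed.
So PexT is not produced.
Cellobiose is present, so PurA is active.
No repressor is bound and PurA is active, so *morZ* is transcribed.
→ *morZ* is ON.
Melibiose is absent, so JovH is inactive.
Required activator JovH is absent, so *mibL* is not transcribed.
So MibL is not produced.
Maltulose is present, so NerW is inactive.
With no repressor bound, *oxaB* is transcribed.
→ *oxaB* is ON.
Norleucine is absent, so KepD is inactive.
Fumarate is present, so IrpV is inactive.
Required activator KepD is absent, so *lomZ* is not transcribed.
So LomZ is not produced.
Cu²⁺ is present, so DovP is inactive.
With no repressor bound, *kosK* is transcribed.
→ *kosK* is ON.
3 of the 3 genes are transcribed.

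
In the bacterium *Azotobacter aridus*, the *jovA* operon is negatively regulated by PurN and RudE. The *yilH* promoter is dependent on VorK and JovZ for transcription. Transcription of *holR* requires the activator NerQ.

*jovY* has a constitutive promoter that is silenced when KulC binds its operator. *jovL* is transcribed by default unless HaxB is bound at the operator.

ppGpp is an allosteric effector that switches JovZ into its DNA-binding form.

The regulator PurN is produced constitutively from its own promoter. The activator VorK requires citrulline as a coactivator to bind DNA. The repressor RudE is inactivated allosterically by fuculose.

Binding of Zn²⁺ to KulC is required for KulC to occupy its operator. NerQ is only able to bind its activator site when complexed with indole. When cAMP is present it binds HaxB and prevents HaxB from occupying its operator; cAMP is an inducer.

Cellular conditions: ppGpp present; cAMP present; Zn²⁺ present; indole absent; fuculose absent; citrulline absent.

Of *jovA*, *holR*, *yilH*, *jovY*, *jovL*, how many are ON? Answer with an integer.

1

PurN is produced constitutively and is active.
Fuculose is absent, so RudE is active.
With repressor PurN bound, *jovA* is not transcribed.
→ *jovA* is OFF.
Indole is absent, so NerQ is inactive.
Required activator NerQ is absent, so *holR* is not transcribed.
→ *holR* is OFF.
Citrulline is absent, so VorK is inactive.
ppGpp is present, so JovZ is active.
Required activator VorK is absent, so *yilH* is not transcribed.
→ *yilH* is OFF.
Zn²⁺ is present, so KulC is active.
With repressor KulC bound, *jovY* is not transcribed.
→ *jovY* is OFF.
cAMP is present, so HaxB is inactive.
With no repressor bound, *jovL* is transcribed.
→ *jovL* is ON.
1 of the 5 genes is transcribed.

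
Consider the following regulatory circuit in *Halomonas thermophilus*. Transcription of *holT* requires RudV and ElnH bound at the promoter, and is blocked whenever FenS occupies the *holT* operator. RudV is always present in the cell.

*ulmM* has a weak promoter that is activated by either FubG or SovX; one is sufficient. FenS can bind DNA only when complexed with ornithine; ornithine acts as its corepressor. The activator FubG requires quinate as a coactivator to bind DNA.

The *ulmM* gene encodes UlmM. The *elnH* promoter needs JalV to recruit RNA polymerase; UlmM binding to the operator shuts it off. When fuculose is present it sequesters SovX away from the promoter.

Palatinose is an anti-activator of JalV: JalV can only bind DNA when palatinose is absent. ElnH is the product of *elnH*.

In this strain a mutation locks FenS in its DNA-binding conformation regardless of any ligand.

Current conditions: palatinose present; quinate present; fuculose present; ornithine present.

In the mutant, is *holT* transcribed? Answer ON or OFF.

OFF

RudV is produced constitutively and is active.
Palatinose is present, so JalV is inactive.
Quinate is present, so FubG is active.
Fuculose is present, so SovX is inactive.
Activator FubG is present, so *ulmM* is transcribed.
So UlmM is produced and active.
With repressor UlmM bound, *elnH* is not transcribed.
So ElnH is not produced.
FenS is constitutively active in this strain.
With repressor FenS bound, *holT* is not transcribed.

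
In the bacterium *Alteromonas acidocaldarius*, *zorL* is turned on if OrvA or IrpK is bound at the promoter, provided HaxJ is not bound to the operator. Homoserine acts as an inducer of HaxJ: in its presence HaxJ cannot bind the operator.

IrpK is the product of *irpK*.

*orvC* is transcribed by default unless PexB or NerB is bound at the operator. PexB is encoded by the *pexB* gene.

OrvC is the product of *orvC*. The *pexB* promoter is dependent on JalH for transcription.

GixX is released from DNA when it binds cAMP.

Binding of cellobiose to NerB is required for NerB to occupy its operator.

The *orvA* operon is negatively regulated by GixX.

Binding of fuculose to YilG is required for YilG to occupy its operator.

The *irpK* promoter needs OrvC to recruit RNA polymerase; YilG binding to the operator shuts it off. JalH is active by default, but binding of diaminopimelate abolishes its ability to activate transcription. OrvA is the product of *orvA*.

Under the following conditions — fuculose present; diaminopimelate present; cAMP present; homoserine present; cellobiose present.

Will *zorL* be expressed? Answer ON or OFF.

ON

Homoserine is present, so HaxJ is inactive.
cAMP is present, so GixX is inactive.
With no repressor bound, *orvA* is transcribed.
So OrvA is produced and active.
Fuculose is present, so YilG is active.
Diaminopimelate is present, so JalH is inactive.
Required activator JalH is absent, so *pexB* is not transcribed.
So PexB is not produced.
Cellobiose is present, so NerB is active.
With repressor NerB bound, *orvC* is not transcribed.
So OrvC is not produced.
With repressor YilG bound, *irpK* is not transcribed.
So IrpK is not produced.
Activator OrvA is present, so *zorL* is transcribed.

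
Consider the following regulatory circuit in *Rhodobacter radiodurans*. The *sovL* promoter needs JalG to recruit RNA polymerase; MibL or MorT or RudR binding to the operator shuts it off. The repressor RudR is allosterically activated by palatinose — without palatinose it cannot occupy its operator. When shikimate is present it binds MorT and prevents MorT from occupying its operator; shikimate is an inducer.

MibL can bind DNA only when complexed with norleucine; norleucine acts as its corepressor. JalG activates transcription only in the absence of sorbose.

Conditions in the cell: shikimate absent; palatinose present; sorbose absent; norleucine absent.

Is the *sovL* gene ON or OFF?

OFF

Norleucine is absent, so MibL is inactive.
Shikimate is absent, so MorT is active.
Palatinose is present, so RudR is active.
Sorbose is absent, so JalG is active.
With repressor MorT bound, *sovL* is not transcribed.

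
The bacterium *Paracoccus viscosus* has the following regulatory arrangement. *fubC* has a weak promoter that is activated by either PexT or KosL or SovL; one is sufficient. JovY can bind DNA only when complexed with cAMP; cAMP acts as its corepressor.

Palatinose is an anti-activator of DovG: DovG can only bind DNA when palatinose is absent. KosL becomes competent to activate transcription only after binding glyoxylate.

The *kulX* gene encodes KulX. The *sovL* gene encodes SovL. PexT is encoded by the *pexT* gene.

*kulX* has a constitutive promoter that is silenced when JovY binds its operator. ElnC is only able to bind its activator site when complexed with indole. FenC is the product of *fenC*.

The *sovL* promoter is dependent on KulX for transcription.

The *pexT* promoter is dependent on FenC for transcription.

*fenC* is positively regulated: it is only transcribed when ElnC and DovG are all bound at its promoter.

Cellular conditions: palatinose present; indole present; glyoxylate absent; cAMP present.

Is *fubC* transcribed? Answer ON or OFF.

OFF

Indole is present, so ElnC is active.
Palatinose is present, so DovG is inactive.
Required activator DovG is absent, so *fenC* is not transcribed.
So FenC is not produced.
Required activator FenC is absent, so *pexT* is not transcribed.
So PexT is not produced.
Glyoxylate is absent, so KosL is inactive.
cAMP is present, so JovY is active.
With repressor JovY bound, *kulX* is not transcribed.
So KulX is not produced.
Required activator KulX is absent, so *sovL* is not transcribed.
So SovL is not produced.
No activator is available at the *fubC* promoter, so *fubC* is not transcribed.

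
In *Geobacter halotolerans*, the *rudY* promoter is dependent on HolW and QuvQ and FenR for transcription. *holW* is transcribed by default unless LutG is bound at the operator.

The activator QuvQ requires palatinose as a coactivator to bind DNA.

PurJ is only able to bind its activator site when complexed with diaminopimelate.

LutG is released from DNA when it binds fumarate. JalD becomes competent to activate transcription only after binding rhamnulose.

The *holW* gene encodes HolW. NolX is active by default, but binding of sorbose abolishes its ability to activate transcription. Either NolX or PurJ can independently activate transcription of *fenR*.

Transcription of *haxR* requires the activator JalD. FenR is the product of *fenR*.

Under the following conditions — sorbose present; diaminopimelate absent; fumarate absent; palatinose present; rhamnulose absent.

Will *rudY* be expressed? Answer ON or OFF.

Fumarate is absent, so LutG is active.
With repressor LutG bound, *holW* is not transcribed.
So HolW is not produced.
Palatinose is present, so QuvQ is active.
Sorbose is present, so NolX is inactive.
Diaminopimelate is absent, so PurJ is inactive.
No activator is available at the *fenR* promoter, so *fenR* is not transcribed.
So FenR is not produced.
Required activator HolW is absent, so *rudY* is not transcribed.

OFF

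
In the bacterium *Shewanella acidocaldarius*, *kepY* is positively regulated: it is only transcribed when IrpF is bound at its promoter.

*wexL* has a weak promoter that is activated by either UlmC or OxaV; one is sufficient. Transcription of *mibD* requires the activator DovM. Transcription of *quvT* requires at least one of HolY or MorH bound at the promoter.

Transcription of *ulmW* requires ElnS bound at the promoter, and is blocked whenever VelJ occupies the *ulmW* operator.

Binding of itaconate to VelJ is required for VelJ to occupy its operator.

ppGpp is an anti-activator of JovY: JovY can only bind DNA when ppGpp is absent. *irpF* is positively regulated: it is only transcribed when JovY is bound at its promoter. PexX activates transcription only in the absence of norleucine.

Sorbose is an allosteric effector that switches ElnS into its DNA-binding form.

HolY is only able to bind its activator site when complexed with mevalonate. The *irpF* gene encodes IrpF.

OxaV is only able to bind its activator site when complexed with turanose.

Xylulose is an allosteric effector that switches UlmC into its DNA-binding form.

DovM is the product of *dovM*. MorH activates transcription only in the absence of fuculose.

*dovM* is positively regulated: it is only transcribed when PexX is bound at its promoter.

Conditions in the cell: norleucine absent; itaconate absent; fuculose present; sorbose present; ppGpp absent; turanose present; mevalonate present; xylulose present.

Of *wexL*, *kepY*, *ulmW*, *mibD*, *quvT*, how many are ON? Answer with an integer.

Xylulose is present, so UlmC is active.
Turanose is present, so OxaV is active.
Activator UlmC is present, so *wexL* is transcribed.
→ *wexL* is ON.
ppGpp is absent, so JovY is active.
No repressor is bound and JovY is active, so *irpF* is transcribed.
So IrpF is produced and active.
No repressor is bound and IrpF is active, so *kepY* is transcribed.
→ *kepY* is ON.
Sorbose is present, so ElnS is active.
Itaconate is absent, so VelJ is inactive.
No repressor is bound and ElnS is active, so *ulmW* is transcribed.
→ *ulmW* is ON.
Norleucine is absent, so PexX is active.
No repressor is bound and PexX is active, so *dovM* is transcribed.
So DovM is produced and active.
No repressor is bound and DovM is active, so *mibD* is transcribed.
→ *mibD* is ON.
Mevalonate is present, so HolY is active.
Fuculose is present, so MorH is inactive.
Activator HolY is present, so *quvT* is transcribed.
→ *quvT* is ON.
5 of the 5 genes are transcribed.

5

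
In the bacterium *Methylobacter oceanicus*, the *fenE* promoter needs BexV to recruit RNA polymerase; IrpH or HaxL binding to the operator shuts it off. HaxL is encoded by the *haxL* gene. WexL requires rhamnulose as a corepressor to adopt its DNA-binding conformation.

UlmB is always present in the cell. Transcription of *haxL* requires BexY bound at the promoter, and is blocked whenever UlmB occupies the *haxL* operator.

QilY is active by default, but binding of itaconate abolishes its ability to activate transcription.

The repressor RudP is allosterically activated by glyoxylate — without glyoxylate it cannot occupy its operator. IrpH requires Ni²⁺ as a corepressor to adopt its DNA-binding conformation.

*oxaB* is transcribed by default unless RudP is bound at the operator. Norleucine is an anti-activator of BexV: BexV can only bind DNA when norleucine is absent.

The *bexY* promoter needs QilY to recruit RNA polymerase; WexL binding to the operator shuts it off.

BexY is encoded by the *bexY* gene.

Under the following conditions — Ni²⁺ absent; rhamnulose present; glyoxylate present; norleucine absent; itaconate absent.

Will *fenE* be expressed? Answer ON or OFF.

Ni²⁺ is absent, so IrpH is inactive.
Itaconate is absent, so QilY is active.
Rhamnulose is present, so WexL is active.
With repressor WexL bound, *bexY* is not transcribed.
So BexY is not produced.
UlmB is produced constitutively and is active.
With repressor UlmB bound, *haxL* is not transcribed.
So HaxL is not produced.
Norleucine is absent, so BexV is active.
No repressor is bound and BexV is active, so *fenE* is transcribed.

ON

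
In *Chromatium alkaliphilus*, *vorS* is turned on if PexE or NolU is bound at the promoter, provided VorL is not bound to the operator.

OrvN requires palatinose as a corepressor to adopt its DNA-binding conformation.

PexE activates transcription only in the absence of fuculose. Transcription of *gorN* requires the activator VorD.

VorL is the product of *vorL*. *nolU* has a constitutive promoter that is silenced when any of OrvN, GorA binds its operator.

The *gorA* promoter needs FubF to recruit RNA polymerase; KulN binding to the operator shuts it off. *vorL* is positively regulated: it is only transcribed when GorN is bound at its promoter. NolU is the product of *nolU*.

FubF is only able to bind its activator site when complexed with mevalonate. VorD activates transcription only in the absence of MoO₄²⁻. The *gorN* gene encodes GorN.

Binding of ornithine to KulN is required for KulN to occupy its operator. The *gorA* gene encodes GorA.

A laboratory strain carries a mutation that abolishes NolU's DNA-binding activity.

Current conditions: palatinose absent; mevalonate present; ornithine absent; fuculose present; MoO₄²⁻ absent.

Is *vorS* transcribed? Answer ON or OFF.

Fuculose is present, so PexE is inactive.
NolU is non-functional in this strain, so it has no effect.
MoO₄²⁻ is absent, so VorD is active.
No repressor is bound and VorD is active, so *gorN* is transcribed.
So GorN is produced and active.
No repressor is bound and GorN is active, so *vorL* is transcribed.
So VorL is produced and active.
With repressor VorL bound, *vorS* is not transcribed.

OFF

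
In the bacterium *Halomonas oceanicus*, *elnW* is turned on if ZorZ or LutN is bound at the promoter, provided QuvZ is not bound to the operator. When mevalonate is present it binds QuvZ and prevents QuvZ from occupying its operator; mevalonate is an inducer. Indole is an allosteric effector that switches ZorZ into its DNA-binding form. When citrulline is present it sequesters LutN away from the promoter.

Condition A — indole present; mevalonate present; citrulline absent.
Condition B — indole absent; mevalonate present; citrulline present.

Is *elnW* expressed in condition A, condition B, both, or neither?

A only

Condition A:
Indole is present, so ZorZ is active.
Mevalonate is present, so QuvZ is inactive.
Citrulline is absent, so LutN is active.
Activator ZorZ is present, so *elnW* is transcribed.
→ *elnW* is ON in A.
Condition B:
Indole is absent, so ZorZ is inactive.
Mevalonate is present, so QuvZ is inactive.
Citrulline is present, so LutN is inactive.
No activator is available at the *elnW* promoter, so *elnW* is not transcribed.
→ *elnW* is OFF in B.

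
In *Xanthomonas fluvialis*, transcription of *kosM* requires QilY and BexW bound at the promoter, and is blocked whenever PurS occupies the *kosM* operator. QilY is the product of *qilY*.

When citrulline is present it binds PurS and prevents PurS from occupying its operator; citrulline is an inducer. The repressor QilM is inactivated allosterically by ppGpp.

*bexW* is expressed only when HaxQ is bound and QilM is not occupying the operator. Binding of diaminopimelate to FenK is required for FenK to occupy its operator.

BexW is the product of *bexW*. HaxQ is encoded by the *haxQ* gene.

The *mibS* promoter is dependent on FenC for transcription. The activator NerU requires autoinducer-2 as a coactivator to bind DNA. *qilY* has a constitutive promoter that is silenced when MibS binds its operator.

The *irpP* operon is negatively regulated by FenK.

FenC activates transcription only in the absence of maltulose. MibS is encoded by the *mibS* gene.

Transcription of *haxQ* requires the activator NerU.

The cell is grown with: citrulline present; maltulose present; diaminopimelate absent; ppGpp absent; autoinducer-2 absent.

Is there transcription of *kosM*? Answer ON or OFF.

OFF

Citrulline is present, so PurS is inactive.
Maltulose is present, so FenC is inactive.
Required activator FenC is absent, so *mibS* is not transcribed.
So MibS is not produced.
With no repressor bound, *qilY* is transcribed.
So QilY is produced and active.
ppGpp is absent, so QilM is active.
Autoinducer-2 is absent, so NerU is inactive.
Required activator NerU is absent, so *haxQ* is not transcribed.
So HaxQ is not produced.
With repressor QilM bound, *bexW* is not transcribed.
So BexW is not produced.
Required activator BexW is absent, so *kosM* is not transcribed.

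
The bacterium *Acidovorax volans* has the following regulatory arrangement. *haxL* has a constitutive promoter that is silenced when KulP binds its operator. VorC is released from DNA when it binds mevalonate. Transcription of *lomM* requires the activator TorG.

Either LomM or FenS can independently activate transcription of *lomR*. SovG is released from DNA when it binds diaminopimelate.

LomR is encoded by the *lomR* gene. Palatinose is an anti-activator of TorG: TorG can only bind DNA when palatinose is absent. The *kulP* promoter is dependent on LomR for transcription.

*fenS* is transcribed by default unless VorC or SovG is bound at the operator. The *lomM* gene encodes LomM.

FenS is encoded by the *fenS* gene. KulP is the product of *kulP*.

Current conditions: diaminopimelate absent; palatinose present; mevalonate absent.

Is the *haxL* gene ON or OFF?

ON

Palatinose is present, so TorG is inactive.
Required activator TorG is absent, so *lomM* is not transcribed.
So LomM is not produced.
Mevalonate is absent, so VorC is active.
Diaminopimelate is absent, so SovG is active.
With repressor VorC bound, *fenS* is not transcribed.
So FenS is not produced.
No activator is available at the *lomR* promoter, so *lomR* is not transcribed.
So LomR is not produced.
Required activator LomR is absent, so *kulP* is not transcribed.
So KulP is not produced.
With no repressor bound, *haxL* is transcribed.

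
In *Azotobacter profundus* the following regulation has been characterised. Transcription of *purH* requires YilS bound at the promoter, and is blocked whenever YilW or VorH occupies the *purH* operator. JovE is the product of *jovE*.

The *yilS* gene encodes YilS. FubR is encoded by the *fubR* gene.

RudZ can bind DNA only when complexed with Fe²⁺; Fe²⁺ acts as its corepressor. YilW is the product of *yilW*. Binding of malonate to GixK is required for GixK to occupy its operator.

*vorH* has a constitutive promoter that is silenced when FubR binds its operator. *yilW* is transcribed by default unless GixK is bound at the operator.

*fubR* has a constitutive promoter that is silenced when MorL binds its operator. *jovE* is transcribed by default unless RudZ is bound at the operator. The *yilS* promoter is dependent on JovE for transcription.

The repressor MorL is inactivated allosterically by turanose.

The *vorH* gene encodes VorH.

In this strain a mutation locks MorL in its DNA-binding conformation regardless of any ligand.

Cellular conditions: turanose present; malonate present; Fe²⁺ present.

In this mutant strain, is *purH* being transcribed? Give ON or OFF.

Malonate is present, so GixK is active.
With repressor GixK bound, *yilW* is not transcribed.
So YilW is not produced.
Fe²⁺ is present, so RudZ is active.
With repressor RudZ bound, *jovE* is not transcribed.
So JovE is not produced.
Required activator JovE is absent, so *yilS* is not transcribed.
So YilS is not produced.
MorL is constitutively active in this strain.
With repressor MorL bound, *fubR* is not transcribed.
So FubR is not produced.
With no repressor bound, *vorH* is transcribed.
So VorH is produced and active.
With repressor VorH bound, *purH* is not transcribed.

OFF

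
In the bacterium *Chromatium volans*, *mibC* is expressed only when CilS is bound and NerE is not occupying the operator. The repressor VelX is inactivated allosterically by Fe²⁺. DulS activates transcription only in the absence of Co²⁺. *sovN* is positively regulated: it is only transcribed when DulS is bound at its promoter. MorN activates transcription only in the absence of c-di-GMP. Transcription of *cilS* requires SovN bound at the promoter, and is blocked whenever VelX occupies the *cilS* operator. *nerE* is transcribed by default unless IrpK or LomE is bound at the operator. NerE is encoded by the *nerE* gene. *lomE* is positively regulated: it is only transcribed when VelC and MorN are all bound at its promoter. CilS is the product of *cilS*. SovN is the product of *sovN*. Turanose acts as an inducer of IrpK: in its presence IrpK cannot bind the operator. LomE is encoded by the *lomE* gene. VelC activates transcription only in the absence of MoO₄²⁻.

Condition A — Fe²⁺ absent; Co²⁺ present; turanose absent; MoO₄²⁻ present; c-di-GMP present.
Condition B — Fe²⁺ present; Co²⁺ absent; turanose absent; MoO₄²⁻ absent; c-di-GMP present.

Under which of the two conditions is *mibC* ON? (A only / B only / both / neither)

B only

Condition A:
Fe²⁺ is absent, so VelX is active.
Co²⁺ is present, so DulS is inactive.
Required activator DulS is absent, so *sovN* is not transcribed.
So SovN is not produced.
With repressor VelX bound, *cilS* is not transcribed.
So CilS is not produced.
Turanose is absent, so IrpK is active.
MoO₄²⁻ is present, so VelC is inactive.
c-di-GMP is present, so MorN is inactive.
Required activator VelC is absent, so *lomE* is not transcribed.
So LomE is not produced.
With repressor IrpK bound, *nerE* is not transcribed.
So NerE is not produced.
Required activator CilS is absent, so *mibC* is not transcribed.
→ *mibC* is OFF in A.
Condition B:
Fe²⁺ is present, so VelX is inactive.
Co²⁺ is absent, so DulS is active.
No repressor is bound and DulS is active, so *sovN* is transcribed.
So SovN is produced and active.
No repressor is bound and SovN is active, so *cilS* is transcribed.
So CilS is produced and active.
Turanose is absent, so IrpK is active.
MoO₄²⁻ is absent, so VelC is active.
c-di-GMP is present, so MorN is inactive.
Required activator MorN is absent, so *lomE* is not transcribed.
So LomE is not produced.
With repressor IrpK bound, *nerE* is not transcribed.
So NerE is not produced.
No repressor is bound and CilS is active, so *mibC* is transcribed.
→ *mibC* is ON in B.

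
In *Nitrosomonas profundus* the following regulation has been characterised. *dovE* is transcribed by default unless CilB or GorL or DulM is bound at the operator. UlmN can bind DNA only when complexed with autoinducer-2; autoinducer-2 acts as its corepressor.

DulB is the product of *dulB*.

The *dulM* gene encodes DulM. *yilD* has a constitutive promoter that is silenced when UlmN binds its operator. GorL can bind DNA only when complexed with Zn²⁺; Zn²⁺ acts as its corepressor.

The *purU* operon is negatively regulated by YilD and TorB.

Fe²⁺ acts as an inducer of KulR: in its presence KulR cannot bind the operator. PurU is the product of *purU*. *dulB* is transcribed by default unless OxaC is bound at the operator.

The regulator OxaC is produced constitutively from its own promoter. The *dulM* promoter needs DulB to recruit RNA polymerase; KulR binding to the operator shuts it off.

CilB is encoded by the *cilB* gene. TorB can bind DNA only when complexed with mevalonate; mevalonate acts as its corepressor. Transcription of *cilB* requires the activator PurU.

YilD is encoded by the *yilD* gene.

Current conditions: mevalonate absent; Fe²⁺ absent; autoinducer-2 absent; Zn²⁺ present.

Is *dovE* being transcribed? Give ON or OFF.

OFF

Autoinducer-2 is absent, so UlmN is inactive.
With no repressor bound, *yilD* is transcribed.
So YilD is produced and active.
Mevalonate is absent, so TorB is inactive.
With repressor YilD bound, *purU* is not transcribed.
So PurU is not produced.
Required activator PurU is absent, so *cilB* is not transcribed.
So CilB is not produced.
Zn²⁺ is present, so GorL is active.
OxaC is produced constitutively and is active.
With repressor OxaC bound, *dulB* is not transcribed.
So DulB is not produced.
Fe²⁺ is absent, so KulR is active.
With repressor KulR bound, *dulM* is not transcribed.
So DulM is not produced.
With repressor GorL bound, *dovE* is not transcribed.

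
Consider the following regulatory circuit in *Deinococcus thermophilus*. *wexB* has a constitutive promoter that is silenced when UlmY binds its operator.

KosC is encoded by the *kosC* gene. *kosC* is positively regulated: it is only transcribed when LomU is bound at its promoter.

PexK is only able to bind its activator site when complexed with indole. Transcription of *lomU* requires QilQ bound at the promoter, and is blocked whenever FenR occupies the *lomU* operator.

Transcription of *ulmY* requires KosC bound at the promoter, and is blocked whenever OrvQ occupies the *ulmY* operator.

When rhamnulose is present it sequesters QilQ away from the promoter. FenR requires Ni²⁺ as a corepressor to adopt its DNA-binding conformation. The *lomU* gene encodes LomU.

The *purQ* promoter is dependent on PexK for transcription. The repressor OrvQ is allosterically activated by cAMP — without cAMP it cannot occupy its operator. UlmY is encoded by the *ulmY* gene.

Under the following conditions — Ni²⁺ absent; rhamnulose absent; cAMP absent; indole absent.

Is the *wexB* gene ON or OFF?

OFF

Rhamnulose is absent, so QilQ is active.
Ni²⁺ is absent, so FenR is inactive.
No repressor is bound and QilQ is active, so *lomU* is transcribed.
So LomU is produced and active.
No repressor is bound and LomU is active, so *kosC* is transcribed.
So KosC is produced and active.
cAMP is absent, so OrvQ is inactive.
No repressor is bound and KosC is active, so *ulmY* is transcribed.
So UlmY is produced and active.
With repressor UlmY bound, *wexB* is not transcribed.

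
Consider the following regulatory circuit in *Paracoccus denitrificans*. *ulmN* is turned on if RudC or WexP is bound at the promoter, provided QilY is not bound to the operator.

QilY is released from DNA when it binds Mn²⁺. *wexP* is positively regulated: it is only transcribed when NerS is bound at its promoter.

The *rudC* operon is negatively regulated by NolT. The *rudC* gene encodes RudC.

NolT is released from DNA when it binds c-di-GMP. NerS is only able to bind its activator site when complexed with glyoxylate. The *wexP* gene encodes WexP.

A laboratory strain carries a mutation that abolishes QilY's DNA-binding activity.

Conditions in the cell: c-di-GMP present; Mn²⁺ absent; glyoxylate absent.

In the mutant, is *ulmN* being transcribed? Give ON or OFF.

c-di-GMP is present, so NolT is inactive.
With no repressor bound, *rudC* is transcribed.
So RudC is produced and active.
QilY is non-functional in this strain, so it has no effect.
Glyoxylate is absent, so NerS is inactive.
Required activator NerS is absent, so *wexP* is not transcribed.
So WexP is not produced.
Activator RudC is present, so *ulmN* is transcribed.

ON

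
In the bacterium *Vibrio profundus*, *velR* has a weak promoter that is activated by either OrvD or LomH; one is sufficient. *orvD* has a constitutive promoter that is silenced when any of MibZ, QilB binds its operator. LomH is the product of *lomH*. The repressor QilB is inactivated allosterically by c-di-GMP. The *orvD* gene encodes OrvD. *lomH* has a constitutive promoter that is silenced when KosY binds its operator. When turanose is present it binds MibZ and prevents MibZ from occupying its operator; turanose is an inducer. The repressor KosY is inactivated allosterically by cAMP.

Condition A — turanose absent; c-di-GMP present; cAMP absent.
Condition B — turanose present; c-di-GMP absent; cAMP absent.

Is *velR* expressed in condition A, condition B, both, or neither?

Condition A:
Turanose is absent, so MibZ is active.
c-di-GMP is present, so QilB is inactive.
With repressor MibZ bound, *orvD* is not transcribed.
So OrvD is not produced.
cAMP is absent, so KosY is active.
With repressor KosY bound, *lomH* is not transcribed.
So LomH is not produced.
No activator is available at the *velR* promoter, so *velR* is not transcribed.
→ *velR* is OFF in A.
Condition B:
Turanose is present, so MibZ is inactive.
c-di-GMP is absent, so QilB is active.
With repressor QilB bound, *orvD* is not transcribed.
So OrvD is not produced.
cAMP is absent, so KosY is active.
With repressor KosY bound, *lomH* is not transcribed.
So LomH is not produced.
No activator is available at the *velR* promoter, so *velR* is not transcribed.
→ *velR* is OFF in B.

neither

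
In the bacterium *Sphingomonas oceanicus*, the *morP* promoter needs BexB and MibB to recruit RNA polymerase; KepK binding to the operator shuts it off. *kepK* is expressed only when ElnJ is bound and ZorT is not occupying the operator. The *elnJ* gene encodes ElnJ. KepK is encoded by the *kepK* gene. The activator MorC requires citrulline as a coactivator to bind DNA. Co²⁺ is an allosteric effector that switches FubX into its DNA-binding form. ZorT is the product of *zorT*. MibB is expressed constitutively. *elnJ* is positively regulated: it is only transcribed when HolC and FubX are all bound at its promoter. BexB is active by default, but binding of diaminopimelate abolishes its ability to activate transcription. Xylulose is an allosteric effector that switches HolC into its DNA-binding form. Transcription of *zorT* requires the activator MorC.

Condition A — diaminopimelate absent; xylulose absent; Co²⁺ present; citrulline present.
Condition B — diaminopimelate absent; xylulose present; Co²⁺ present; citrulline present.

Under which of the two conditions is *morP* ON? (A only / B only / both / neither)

both

Condition A:
Diaminopimelate is absent, so BexB is active.
Xylulose is absent, so HolC is inactive.
Co²⁺ is present, so FubX is active.
Required activator HolC is absent, so *elnJ* is not transcribed.
So ElnJ is not produced.
Citrulline is present, so MorC is active.
No repressor is bound and MorC is active, so *zorT* is transcribed.
So ZorT is produced and active.
With repressor ZorT bound, *kepK* is not transcribed.
So KepK is not produced.
MibB is produced constitutively and is active.
No repressor is bound and BexB and MibB are active, so *morP* is transcribed.
→ *morP* is ON in A.
Condition B:
Diaminopimelate is absent, so BexB is active.
Xylulose is present, so HolC is active.
Co²⁺ is present, so FubX is active.
No repressor is bound and HolC and FubX are active, so *elnJ* is transcribed.
So ElnJ is produced and active.
Citrulline is present, so MorC is active.
No repressor is bound and MorC is active, so *zorT* is transcribed.
So ZorT is produced and active.
With repressor ZorT bound, *kepK* is not transcribed.
So KepK is not produced.
MibB is produced constitutively and is active.
No repressor is bound and BexB and MibB are active, so *morP* is transcribed.
→ *morP* is ON in B.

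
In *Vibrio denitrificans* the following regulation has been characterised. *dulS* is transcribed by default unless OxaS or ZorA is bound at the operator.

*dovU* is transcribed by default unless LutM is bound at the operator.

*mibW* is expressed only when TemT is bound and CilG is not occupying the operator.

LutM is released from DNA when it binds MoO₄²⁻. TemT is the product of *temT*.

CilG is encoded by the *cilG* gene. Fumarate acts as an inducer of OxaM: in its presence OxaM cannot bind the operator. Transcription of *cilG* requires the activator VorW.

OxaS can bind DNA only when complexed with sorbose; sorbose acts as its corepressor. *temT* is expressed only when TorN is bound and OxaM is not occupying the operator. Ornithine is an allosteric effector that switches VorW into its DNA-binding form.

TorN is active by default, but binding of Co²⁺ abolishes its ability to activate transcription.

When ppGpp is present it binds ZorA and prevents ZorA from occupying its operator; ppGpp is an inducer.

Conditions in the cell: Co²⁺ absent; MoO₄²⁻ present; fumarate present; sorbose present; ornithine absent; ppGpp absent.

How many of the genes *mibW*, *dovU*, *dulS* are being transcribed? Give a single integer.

Ornithine is absent, so VorW is inactive.
Required activator VorW is absent, so *cilG* is not transcribed.
So CilG is not produced.
Fumarate is present, so OxaM is inactive.
Co²⁺ is absent, so TorN is active.
No repressor is bound and TorN is active, so *temT* is transcribed.
So TemT is produced and active.
No repressor is bound and TemT is active, so *mibW* is transcribed.
→ *mibW* is ON.
MoO₄²⁻ is present, so LutM is inactive.
With no repressor bound, *dovU* is transcribed.
→ *dovU* is ON.
Sorbose is present, so OxaS is active.
ppGpp is absent, so ZorA is active.
With repressor OxaS bound, *dulS* is not transcribed.
→ *dulS* is OFF.
2 of the 3 genes are transcribed.

2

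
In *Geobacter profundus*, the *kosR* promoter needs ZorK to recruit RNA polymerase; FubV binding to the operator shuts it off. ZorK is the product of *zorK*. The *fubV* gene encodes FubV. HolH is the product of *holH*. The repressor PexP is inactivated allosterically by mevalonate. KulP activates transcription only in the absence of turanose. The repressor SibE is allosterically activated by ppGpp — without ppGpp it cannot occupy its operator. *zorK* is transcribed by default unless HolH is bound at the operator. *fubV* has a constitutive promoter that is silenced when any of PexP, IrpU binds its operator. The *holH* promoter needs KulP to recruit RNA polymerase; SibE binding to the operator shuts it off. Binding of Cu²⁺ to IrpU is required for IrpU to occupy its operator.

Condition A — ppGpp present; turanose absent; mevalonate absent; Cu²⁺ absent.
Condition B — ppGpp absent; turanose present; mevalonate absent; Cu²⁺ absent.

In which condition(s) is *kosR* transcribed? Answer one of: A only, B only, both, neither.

Condition A:
ppGpp is present, so SibE is active.
Turanose is absent, so KulP is active.
With repressor SibE bound, *holH* is not transcribed.
So HolH is not produced.
With no repressor bound, *zorK* is transcribed.
So ZorK is produced and active.
Mevalonate is absent, so PexP is active.
Cu²⁺ is absent, so IrpU is inactive.
With repressor PexP bound, *fubV* is not transcribed.
So FubV is not produced.
No repressor is bound and ZorK is active, so *kosR* is transcribed.
→ *kosR* is ON in A.
Condition B:
ppGpp is absent, so SibE is inactive.
Turanose is present, so KulP is inactive.
Required activator KulP is absent, so *holH* is not transcribed.
So HolH is not produced.
With no repressor bound, *zorK* is transcribed.
So ZorK is produced and active.
Mevalonate is absent, so PexP is active.
Cu²⁺ is absent, so IrpU is inactive.
With repressor PexP bound, *fubV* is not transcribed.
So FubV is not produced.
No repressor is bound and ZorK is active, so *kosR* is transcribed.
→ *kosR* is ON in B.

both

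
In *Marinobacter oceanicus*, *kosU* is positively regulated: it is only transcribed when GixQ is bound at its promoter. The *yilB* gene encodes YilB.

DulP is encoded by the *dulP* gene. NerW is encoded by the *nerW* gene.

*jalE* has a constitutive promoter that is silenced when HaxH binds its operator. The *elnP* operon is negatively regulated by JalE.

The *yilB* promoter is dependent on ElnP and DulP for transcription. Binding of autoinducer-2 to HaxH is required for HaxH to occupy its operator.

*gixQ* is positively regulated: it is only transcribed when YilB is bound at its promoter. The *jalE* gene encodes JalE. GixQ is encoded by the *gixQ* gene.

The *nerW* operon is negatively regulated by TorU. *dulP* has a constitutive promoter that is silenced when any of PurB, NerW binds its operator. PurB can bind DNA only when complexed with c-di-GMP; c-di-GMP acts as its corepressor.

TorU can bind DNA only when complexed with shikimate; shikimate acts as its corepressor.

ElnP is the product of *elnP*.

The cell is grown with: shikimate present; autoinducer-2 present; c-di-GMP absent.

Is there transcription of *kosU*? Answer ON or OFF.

ON

Autoinducer-2 is present, so HaxH is active.
With repressor HaxH bound, *jalE* is not transcribed.
So JalE is not produced.
With no repressor bound, *elnP* is transcribed.
So ElnP is produced and active.
c-di-GMP is absent, so PurB is inactive.
Shikimate is present, so TorU is active.
With repressor TorU bound, *nerW* is not transcribed.
So NerW is not produced.
With no repressor bound, *dulP* is transcribed.
So DulP is produced and active.
No repressor is bound and ElnP and DulP are active, so *yilB* is transcribed.
So YilB is produced and active.
No repressor is bound and YilB is active, so *gixQ* is transcribed.
So GixQ is produced and active.
No repressor is bound and GixQ is active, so *kosU* is transcribed.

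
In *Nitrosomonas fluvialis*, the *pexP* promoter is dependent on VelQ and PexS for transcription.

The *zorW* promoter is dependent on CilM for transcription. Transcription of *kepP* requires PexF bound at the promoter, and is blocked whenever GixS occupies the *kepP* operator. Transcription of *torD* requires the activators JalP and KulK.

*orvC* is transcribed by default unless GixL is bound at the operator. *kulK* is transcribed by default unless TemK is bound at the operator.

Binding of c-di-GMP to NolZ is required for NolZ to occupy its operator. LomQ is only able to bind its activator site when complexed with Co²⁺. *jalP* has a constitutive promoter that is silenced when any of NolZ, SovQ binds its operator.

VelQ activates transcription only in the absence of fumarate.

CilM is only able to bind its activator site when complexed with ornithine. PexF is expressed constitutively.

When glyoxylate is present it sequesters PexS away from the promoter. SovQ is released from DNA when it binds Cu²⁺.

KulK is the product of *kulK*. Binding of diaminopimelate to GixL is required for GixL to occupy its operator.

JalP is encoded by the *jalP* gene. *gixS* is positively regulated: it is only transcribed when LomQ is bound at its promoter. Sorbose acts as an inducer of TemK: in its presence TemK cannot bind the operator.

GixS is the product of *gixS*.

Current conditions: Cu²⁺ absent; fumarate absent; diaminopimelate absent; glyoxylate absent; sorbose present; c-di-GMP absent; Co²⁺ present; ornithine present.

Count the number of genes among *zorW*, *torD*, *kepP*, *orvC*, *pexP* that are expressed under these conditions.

Ornithine is present, so CilM is active.
No repressor is bound and CilM is active, so *zorW* is transcribed.
→ *zorW* is ON.
c-di-GMP is absent, so NolZ is inactive.
Cu²⁺ is absent, so SovQ is active.
With repressor SovQ bound, *jalP* is not transcribed.
So JalP is not produced.
Sorbose is present, so TemK is inactive.
With no repressor bound, *kulK* is transcribed.
So KulK is produced and active.
Required activator JalP is absent, so *torD* is not transcribed.
→ *torD* is OFF.
PexF is produced constitutively and is active.
Co²⁺ is present, so LomQ is active.
No repressor is bound and LomQ is active, so *gixS* is transcribed.
So GixS is produced and active.
With repressor GixS bound, *kepP* is not transcribed.
→ *kepP* is OFF.
Diaminopimelate is absent, so GixL is inactive.
With no repressor bound, *orvC* is transcribed.
→ *orvC* is ON.
Fumarate is absent, so VelQ is active.
Glyoxylate is absent, so PexS is active.
No repressor is bound and VelQ and PexS are active, so *pexP* is transcribed.
→ *pexP* is ON.
3 of the 5 genes are transcribed.

3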